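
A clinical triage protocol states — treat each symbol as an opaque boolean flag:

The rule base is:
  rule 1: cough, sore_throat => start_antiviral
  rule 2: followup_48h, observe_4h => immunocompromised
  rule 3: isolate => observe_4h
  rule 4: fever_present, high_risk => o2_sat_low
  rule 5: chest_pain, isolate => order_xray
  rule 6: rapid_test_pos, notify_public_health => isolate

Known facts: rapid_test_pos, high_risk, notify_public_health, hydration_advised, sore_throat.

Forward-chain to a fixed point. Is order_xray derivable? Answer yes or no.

no

Round 1 fires rule 6, giving isolate.
Round 2 fires rule 3, giving observe_4h.
Fixed point reached. order_xray is concluded only by rule 5; rule 5 needs chest_pain (never derived).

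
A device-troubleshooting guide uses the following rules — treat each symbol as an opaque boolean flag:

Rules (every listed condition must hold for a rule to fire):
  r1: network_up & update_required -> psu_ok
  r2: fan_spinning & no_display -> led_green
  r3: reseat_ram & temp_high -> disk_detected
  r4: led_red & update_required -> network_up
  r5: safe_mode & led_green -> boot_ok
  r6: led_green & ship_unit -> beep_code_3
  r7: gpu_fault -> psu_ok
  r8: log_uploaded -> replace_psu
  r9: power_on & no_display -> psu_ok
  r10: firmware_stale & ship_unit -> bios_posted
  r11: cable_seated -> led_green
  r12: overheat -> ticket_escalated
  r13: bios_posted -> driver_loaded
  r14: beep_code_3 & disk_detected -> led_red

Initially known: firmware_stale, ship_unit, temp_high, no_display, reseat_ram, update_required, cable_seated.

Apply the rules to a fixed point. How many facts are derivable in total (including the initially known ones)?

Round 1 fires r3, r10, r11, giving disk_detected, bios_posted, led_green.
Round 2 fires r6, r13, giving beep_code_3, driver_loaded.
Round 3 fires r14, giving led_red.
Round 4 fires r4, giving network_up.
Round 5 fires r1, giving psu_ok.
Closure: {beep_code_3, bios_posted, cable_seated, disk_detected, driver_loaded, firmware_stale, led_green, led_red, network_up, no_display, psu_ok, reseat_ram, ship_unit, temp_high, update_required} — 15 facts.

15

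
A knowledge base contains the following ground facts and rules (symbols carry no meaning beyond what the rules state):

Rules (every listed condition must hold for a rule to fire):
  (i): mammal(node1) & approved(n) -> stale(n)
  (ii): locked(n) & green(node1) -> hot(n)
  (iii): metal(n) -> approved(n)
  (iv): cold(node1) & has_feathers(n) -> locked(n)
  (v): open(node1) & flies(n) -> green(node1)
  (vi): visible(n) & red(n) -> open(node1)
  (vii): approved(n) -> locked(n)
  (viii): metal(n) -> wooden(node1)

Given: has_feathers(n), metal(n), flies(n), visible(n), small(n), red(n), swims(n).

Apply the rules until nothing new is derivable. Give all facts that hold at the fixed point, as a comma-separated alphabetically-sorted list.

approved(n), flies(n), green(node1), has_feathers(n), hot(n), locked(n), metal(n), open(node1), red(n), small(n), swims(n), visible(n), wooden(node1)

Round 1 fires (iii), (vi), (viii), giving approved(n), open(node1), wooden(node1).
Round 2 fires (v), (vii), giving green(node1), locked(n).
Round 3 fires (ii), giving hot(n).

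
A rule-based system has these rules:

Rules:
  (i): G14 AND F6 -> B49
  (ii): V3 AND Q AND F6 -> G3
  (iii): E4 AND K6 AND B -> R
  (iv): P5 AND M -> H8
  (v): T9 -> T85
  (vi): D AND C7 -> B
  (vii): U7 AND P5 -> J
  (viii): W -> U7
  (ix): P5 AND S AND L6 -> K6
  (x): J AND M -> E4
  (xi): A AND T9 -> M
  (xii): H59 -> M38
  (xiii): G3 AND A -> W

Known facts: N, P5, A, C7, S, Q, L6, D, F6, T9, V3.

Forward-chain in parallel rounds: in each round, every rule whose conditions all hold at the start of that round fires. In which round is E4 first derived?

[1] (ii) [V3 AND Q AND F6 -> G3]; (v) [T9 -> T85]; (vi) [D AND C7 -> B]; (ix) [P5 AND S AND L6 -> K6]; (xi) [A AND T9 -> M]. ⇒ new: G3, T85, B, K6, M.
[2] (iv) [P5 AND M -> H8]; (xiii) [G3 AND A -> W]. ⇒ new: H8, W.
[3] (viii) [W -> U7]. ⇒ new: U7.
[4] (vii) [U7 AND P5 -> J]. ⇒ new: J.
[5] (x) [J AND M -> E4]. ⇒ new: E4.
E4 first appears in round 5.

5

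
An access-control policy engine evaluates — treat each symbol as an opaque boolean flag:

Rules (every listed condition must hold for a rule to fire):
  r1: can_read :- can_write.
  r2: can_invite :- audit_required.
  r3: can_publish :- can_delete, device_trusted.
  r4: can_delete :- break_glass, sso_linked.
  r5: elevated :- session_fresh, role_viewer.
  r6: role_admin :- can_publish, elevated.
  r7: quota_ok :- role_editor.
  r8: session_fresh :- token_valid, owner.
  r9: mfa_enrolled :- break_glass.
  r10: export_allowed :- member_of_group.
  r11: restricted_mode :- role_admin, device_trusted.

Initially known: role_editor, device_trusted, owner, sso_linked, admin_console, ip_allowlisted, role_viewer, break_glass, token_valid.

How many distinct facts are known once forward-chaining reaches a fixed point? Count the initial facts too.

17

[1] r4 [can_delete :- break_glass, sso_linked.]; r7 [quota_ok :- role_editor.]; r8 [session_fresh :- token_valid, owner.]; r9 [mfa_enrolled :- break_glass.]. ⇒ new: can_delete, quota_ok, session_fresh, mfa_enrolled.
[2] r3 [can_publish :- can_delete, device_trusted.]; r5 [elevated :- session_fresh, role_viewer.]. ⇒ new: can_publish, elevated.
[3] r6 [role_admin :- can_publish, elevated.]. ⇒ new: role_admin.
[4] r11 [restricted_mode :- role_admin, device_trusted.]. ⇒ new: restricted_mode.
Closure: {admin_console, break_glass, can_delete, can_publish, device_trusted, elevated, ip_allowlisted, mfa_enrolled, owner, quota_ok, restricted_mode, role_admin, role_editor, role_viewer, session_fresh, sso_linked, token_valid} — 17 facts.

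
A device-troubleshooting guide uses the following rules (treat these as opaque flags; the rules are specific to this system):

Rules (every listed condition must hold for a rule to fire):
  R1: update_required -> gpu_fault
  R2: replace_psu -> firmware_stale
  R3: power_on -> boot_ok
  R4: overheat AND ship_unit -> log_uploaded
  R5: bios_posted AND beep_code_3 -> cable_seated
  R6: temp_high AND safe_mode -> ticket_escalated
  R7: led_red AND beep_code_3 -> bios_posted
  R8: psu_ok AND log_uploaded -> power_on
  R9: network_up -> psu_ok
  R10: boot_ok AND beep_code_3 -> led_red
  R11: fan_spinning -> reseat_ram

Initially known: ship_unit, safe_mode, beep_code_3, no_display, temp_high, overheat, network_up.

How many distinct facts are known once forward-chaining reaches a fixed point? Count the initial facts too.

15

Round 1: R4 [overheat AND ship_unit -> log_uploaded]; R6 [temp_high AND safe_mode -> ticket_escalated]; R9 [network_up -> psu_ok]. Adds log_uploaded, ticket_escalated, psu_ok.
Round 2: R8 [psu_ok AND log_uploaded -> power_on]. Adds power_on.
Round 3: R3 [power_on -> boot_ok]. Adds boot_ok.
Round 4: R10 [boot_ok AND beep_code_3 -> led_red]. Adds led_red.
Round 5: R7 [led_red AND beep_code_3 -> bios_posted]. Adds bios_posted.
Round 6: R5 [bios_posted AND beep_code_3 -> cable_seated]. Adds cable_seated.
Closure: {beep_code_3, bios_posted, boot_ok, cable_seated, led_red, log_uploaded, network_up, no_display, overheat, power_on, psu_ok, safe_mode, ship_unit, temp_high, ticket_escalated} — 15 facts.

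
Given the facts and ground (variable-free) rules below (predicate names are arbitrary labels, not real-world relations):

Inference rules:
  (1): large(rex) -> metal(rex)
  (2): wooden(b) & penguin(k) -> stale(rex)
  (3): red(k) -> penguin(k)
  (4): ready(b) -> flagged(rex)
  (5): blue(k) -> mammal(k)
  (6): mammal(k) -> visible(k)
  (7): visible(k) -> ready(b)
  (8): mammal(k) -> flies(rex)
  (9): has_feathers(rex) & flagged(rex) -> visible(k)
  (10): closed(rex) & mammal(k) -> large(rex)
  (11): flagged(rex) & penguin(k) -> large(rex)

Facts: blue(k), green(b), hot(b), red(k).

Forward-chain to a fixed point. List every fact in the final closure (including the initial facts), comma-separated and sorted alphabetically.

blue(k), flagged(rex), flies(rex), green(b), hot(b), large(rex), mammal(k), metal(rex), penguin(k), ready(b), red(k), visible(k)

Round 1: (3) [red(k) -> penguin(k)]; (5) [blue(k) -> mammal(k)]. Adds penguin(k), mammal(k).
Round 2: (6) [mammal(k) -> visible(k)]; (8) [mammal(k) -> flies(rex)]. Adds visible(k), flies(rex).
Round 3: (7) [visible(k) -> ready(b)]. Adds ready(b).
Round 4: (4) [ready(b) -> flagged(rex)]. Adds flagged(rex).
Round 5: (11) [flagged(rex) & penguin(k) -> large(rex)]. Adds large(rex).
Round 6: (1) [large(rex) -> metal(rex)]. Adds metal(rex).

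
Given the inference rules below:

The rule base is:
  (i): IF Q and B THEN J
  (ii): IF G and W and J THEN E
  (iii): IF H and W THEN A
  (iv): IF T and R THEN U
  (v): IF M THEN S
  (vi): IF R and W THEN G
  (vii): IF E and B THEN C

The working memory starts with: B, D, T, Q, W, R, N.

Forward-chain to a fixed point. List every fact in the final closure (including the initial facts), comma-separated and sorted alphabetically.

Round 1: (i) [IF Q and B THEN J]; (iv) [IF T and R THEN U]; (vi) [IF R and W THEN G]. Adds J, U, G.
Round 2: (ii) [IF G and W and J THEN E]. Adds E.
Round 3: (vii) [IF E and B THEN C]. Adds C.

B, C, D, E, G, J, N, Q, R, T, U, W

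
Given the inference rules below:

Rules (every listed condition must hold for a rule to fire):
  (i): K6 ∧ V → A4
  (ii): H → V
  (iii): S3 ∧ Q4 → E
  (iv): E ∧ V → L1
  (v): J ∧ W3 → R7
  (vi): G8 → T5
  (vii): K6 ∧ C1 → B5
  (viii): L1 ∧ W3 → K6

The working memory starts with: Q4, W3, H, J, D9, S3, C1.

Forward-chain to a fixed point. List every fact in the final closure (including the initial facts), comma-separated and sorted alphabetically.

Round 1: (ii) [H → V]; (iii) [S3 ∧ Q4 → E]; (v) [J ∧ W3 → R7]. New: V, E, R7.
Round 2: (iv) [E ∧ V → L1]. New: L1.
Round 3: (viii) [L1 ∧ W3 → K6]. New: K6.
Round 4: (i) [K6 ∧ V → A4]; (vii) [K6 ∧ C1 → B5]. New: A4, B5.

A4, B5, C1, D9, E, H, J, K6, L1, Q4, R7, S3, V, W3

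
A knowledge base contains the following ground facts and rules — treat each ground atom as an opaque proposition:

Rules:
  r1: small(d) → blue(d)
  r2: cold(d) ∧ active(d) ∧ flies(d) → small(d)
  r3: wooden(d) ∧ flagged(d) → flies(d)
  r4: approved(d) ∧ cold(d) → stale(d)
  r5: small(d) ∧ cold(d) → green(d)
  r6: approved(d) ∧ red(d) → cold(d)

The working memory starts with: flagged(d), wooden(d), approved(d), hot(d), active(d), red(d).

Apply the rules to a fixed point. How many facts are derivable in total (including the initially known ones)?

12

Round 1 — r3, r6, derive flies(d), cold(d).
Round 2 — r2, r4, derive small(d), stale(d).
Round 3 — r1, r5, derive blue(d), green(d).
Closure: {active(d), approved(d), blue(d), cold(d), flagged(d), flies(d), green(d), hot(d), red(d), small(d), stale(d), wooden(d)} — 12 facts.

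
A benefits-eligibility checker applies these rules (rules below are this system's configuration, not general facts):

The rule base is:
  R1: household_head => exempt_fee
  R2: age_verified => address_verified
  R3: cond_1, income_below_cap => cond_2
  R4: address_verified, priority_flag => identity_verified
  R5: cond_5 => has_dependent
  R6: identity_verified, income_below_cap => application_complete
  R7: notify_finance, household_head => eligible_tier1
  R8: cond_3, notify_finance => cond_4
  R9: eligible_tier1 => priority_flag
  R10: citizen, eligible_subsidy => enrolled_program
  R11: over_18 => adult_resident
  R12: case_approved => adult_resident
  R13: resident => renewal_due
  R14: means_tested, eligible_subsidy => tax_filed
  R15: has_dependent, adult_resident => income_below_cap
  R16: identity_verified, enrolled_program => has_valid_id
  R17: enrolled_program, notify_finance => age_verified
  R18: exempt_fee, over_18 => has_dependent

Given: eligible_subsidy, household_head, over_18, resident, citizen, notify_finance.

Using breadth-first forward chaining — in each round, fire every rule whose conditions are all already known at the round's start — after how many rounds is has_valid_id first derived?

5

Round 1: R1 [household_head => exempt_fee]; R7 [notify_finance, household_head => eligible_tier1]; R10 [citizen, eligible_subsidy => enrolled_program]; R11 [over_18 => adult_resident]; R13 [resident => renewal_due]. New: exempt_fee, eligible_tier1, enrolled_program, adult_resident, renewal_due.
Round 2: R9 [eligible_tier1 => priority_flag]; R17 [enrolled_program, notify_finance => age_verified]; R18 [exempt_fee, over_18 => has_dependent]. New: priority_flag, age_verified, has_dependent.
Round 3: R2 [age_verified => address_verified]; R15 [has_dependent, adult_resident => income_below_cap]. New: address_verified, income_below_cap.
Round 4: R4 [address_verified, priority_flag => identity_verified]. New: identity_verified.
Round 5: R6 [identity_verified, income_below_cap => application_complete]; R16 [identity_verified, enrolled_program => has_valid_id]. New: application_complete, has_valid_id.
has_valid_id first appears in round 5.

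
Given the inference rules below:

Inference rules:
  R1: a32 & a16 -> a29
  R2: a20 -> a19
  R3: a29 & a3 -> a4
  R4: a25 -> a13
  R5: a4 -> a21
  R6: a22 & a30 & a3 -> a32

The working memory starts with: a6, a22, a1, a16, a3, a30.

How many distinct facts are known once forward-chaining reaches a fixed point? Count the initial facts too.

10

Round 1 — R6, derive a32.
Round 2 — R1, derive a29.
Round 3 — R3, derive a4.
Round 4 — R5, derive a21.
Closure: {a1, a16, a21, a22, a29, a3, a30, a32, a4, a6} — 10 facts.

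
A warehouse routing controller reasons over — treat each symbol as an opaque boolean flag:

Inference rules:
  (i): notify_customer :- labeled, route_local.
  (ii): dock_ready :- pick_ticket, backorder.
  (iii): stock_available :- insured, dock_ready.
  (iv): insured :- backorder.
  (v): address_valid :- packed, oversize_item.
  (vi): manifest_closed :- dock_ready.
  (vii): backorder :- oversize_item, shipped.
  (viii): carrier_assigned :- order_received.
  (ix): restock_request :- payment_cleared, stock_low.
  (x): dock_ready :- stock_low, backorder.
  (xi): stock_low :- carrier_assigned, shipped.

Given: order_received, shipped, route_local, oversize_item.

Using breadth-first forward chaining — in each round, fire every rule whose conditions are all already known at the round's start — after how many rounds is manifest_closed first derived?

4

Round 1: (vii) [backorder :- oversize_item, shipped.]; (viii) [carrier_assigned :- order_received.]. New: backorder, carrier_assigned.
Round 2: (iv) [insured :- backorder.]; (xi) [stock_low :- carrier_assigned, shipped.]. New: insured, stock_low.
Round 3: (x) [dock_ready :- stock_low, backorder.]. New: dock_ready.
Round 4: (iii) [stock_available :- insured, dock_ready.]; (vi) [manifest_closed :- dock_ready.]. New: stock_available, manifest_closed.
manifest_closed first appears in round 4.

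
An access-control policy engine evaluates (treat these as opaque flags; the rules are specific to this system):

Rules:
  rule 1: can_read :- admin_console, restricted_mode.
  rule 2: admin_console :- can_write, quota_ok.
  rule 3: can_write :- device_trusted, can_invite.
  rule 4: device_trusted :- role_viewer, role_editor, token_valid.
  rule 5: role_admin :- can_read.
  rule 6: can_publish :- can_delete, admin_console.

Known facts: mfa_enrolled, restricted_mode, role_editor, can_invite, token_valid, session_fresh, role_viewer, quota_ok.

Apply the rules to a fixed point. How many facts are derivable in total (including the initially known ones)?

Round 1: rule 4 [device_trusted :- role_viewer, role_editor, token_valid.]. New: device_trusted.
Round 2: rule 3 [can_write :- device_trusted, can_invite.]. New: can_write.
Round 3: rule 2 [admin_console :- can_write, quota_ok.]. New: admin_console.
Round 4: rule 1 [can_read :- admin_console, restricted_mode.]. New: can_read.
Round 5: rule 5 [role_admin :- can_read.]. New: role_admin.
Closure: {admin_console, can_invite, can_read, can_write, device_trusted, mfa_enrolled, quota_ok, restricted_mode, role_admin, role_editor, role_viewer, session_fresh, token_valid} — 13 facts.

13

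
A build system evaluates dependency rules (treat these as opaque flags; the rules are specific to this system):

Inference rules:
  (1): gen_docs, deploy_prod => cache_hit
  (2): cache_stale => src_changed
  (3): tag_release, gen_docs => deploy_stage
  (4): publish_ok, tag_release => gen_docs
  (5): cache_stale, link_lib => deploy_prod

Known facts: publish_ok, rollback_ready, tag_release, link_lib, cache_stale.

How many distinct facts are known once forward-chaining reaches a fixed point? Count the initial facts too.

Round 1 — (2), (4), (5), derive src_changed, gen_docs, deploy_prod.
Round 2 — (1), (3), derive cache_hit, deploy_stage.
Closure: {cache_hit, cache_stale, deploy_prod, deploy_stage, gen_docs, link_lib, publish_ok, rollback_ready, src_changed, tag_release} — 10 facts.

10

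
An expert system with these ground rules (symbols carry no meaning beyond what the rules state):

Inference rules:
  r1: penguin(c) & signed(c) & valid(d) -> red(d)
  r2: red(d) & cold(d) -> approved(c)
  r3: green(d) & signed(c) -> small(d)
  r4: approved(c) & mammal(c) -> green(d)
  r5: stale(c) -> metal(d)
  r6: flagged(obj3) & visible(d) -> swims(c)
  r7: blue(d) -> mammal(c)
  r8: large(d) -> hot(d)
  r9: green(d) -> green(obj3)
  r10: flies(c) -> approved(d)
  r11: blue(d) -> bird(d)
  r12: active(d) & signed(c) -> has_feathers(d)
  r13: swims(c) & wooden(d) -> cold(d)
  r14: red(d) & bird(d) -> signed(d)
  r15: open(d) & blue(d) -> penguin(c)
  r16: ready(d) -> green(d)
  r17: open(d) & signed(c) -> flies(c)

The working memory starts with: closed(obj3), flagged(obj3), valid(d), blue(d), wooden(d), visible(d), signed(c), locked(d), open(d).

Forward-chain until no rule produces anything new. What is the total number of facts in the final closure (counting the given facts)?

Round 1 fires r6, r7, r11, r15, r17, giving swims(c), mammal(c), bird(d), penguin(c), flies(c).
Round 2 fires r1, r10, r13, giving red(d), approved(d), cold(d).
Round 3 fires r2, r14, giving approved(c), signed(d).
Round 4 fires r4, giving green(d).
Round 5 fires r3, r9, giving small(d), green(obj3).
Closure: {approved(c), approved(d), bird(d), blue(d), closed(obj3), cold(d), flagged(obj3), flies(c), green(d), green(obj3), locked(d), mammal(c), open(d), penguin(c), red(d), signed(c), signed(d), small(d), swims(c), valid(d), visible(d), wooden(d)} — 22 facts.

22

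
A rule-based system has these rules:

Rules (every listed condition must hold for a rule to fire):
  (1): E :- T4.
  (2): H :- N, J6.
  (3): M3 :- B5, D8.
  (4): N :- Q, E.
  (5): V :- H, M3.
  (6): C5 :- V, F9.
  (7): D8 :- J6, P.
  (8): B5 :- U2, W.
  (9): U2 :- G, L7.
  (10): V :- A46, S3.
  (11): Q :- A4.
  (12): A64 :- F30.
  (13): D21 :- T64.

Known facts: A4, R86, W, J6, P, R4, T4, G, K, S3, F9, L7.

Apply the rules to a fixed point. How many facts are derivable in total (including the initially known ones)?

22

Round 1 fires (1), (7), (9), (11), giving E, D8, U2, Q.
Round 2 fires (4), (8), giving N, B5.
Round 3 fires (2), (3), giving H, M3.
Round 4 fires (5), giving V.
Round 5 fires (6), giving C5.
Closure: {A4, B5, C5, D8, E, F9, G, H, J6, K, L7, M3, N, P, Q, R4, R86, S3, T4, U2, V, W} — 22 facts.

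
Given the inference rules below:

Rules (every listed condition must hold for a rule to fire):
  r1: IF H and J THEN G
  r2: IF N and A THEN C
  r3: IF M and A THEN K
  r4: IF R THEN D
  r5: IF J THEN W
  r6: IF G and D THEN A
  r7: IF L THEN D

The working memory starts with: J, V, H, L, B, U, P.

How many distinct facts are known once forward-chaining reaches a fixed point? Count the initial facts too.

[1] r1 [IF H and J THEN G]; r5 [IF J THEN W]; r7 [IF L THEN D]. ⇒ new: G, W, D.
[2] r6 [IF G and D THEN A]. ⇒ new: A.
Closure: {A, B, D, G, H, J, L, P, U, V, W} — 11 facts.

11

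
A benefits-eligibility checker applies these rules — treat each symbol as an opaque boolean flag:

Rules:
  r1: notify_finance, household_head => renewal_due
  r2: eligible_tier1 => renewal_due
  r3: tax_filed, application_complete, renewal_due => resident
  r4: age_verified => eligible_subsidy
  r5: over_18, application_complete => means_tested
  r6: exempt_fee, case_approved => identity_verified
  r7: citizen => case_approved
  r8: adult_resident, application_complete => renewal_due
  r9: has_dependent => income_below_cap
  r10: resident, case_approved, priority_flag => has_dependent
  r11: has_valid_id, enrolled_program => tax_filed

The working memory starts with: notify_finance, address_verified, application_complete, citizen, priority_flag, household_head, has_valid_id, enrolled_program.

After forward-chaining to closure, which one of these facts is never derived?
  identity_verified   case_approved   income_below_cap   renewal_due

[1] r1 [notify_finance, household_head => renewal_due]; r7 [citizen => case_approved]; r11 [has_valid_id, enrolled_program => tax_filed]. ⇒ new: renewal_due, case_approved, tax_filed.
[2] r3 [tax_filed, application_complete, renewal_due => resident]. ⇒ new: resident.
[3] r10 [resident, case_approved, priority_flag => has_dependent]. ⇒ new: has_dependent.
[4] r9 [has_dependent => income_below_cap]. ⇒ new: income_below_cap.
Derived: renewal_due (round 1), case_approved (round 1), income_below_cap (round 4). identity_verified never appears in any round.

identity_verified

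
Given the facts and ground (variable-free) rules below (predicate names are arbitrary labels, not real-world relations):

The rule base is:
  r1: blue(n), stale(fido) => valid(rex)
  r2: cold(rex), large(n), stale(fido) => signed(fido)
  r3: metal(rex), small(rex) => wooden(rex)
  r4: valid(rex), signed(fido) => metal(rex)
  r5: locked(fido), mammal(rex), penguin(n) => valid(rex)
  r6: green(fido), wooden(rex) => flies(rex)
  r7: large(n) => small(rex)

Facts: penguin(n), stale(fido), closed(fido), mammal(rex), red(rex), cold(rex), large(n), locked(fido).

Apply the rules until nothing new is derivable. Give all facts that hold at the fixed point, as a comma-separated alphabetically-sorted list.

closed(fido), cold(rex), large(n), locked(fido), mammal(rex), metal(rex), penguin(n), red(rex), signed(fido), small(rex), stale(fido), valid(rex), wooden(rex)

Round 1 fires r2, r5, r7, giving signed(fido), valid(rex), small(rex).
Round 2 fires r4, giving metal(rex).
Round 3 fires r3, giving wooden(rex).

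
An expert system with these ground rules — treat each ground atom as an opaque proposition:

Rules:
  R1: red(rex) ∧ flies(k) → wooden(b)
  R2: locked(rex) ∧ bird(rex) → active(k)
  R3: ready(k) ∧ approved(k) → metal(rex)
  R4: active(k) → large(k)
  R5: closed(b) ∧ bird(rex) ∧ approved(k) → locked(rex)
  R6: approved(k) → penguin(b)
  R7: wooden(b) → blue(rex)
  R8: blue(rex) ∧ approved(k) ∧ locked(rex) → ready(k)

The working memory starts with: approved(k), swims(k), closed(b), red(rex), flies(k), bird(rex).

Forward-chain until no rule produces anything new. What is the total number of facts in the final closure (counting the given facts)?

14

Round 1 — R1, R5, R6, derive wooden(b), locked(rex), penguin(b).
Round 2 — R2, R7, derive active(k), blue(rex).
Round 3 — R4, R8, derive large(k), ready(k).
Round 4 — R3, derive metal(rex).
Closure: {active(k), approved(k), bird(rex), blue(rex), closed(b), flies(k), large(k), locked(rex), metal(rex), penguin(b), ready(k), red(rex), swims(k), wooden(b)} — 14 facts.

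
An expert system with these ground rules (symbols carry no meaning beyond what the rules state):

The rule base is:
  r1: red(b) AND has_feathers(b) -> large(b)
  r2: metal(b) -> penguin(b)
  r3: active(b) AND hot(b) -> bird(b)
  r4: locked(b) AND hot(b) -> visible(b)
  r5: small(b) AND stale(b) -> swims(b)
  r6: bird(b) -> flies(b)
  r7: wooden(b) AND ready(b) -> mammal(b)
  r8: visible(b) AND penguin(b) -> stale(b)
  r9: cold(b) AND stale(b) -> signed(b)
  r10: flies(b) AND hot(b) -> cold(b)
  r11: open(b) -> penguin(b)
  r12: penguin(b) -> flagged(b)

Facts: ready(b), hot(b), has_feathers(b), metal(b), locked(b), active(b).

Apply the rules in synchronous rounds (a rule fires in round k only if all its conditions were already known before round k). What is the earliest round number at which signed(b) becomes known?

Round 1: r2 [metal(b) -> penguin(b)]; r3 [active(b) AND hot(b) -> bird(b)]; r4 [locked(b) AND hot(b) -> visible(b)]. New: penguin(b), bird(b), visible(b).
Round 2: r6 [bird(b) -> flies(b)]; r8 [visible(b) AND penguin(b) -> stale(b)]; r12 [penguin(b) -> flagged(b)]. New: flies(b), stale(b), flagged(b).
Round 3: r10 [flies(b) AND hot(b) -> cold(b)]. New: cold(b).
Round 4: r9 [cold(b) AND stale(b) -> signed(b)]. New: signed(b).
signed(b) first appears in round 4.

4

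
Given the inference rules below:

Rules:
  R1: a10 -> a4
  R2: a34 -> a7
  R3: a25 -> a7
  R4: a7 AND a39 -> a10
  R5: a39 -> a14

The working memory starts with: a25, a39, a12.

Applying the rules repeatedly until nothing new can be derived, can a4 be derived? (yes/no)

yes

Round 1: R3 [a25 -> a7]; R5 [a39 -> a14]. New: a7, a14.
Round 2: R4 [a7 AND a39 -> a10]. New: a10.
Round 3: R1 [a10 -> a4]. New: a4.
a4 appears in round 3, so it is derivable.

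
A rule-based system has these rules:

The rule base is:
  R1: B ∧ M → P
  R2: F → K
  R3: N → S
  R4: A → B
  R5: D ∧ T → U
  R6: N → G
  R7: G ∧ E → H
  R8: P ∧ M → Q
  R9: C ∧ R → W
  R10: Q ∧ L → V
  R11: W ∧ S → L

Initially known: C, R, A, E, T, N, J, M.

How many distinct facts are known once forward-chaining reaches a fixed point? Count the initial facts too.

Round 1 fires R3, R4, R6, R9, giving S, B, G, W.
Round 2 fires R1, R7, R11, giving P, H, L.
Round 3 fires R8, giving Q.
Round 4 fires R10, giving V.
Closure: {A, B, C, E, G, H, J, L, M, N, P, Q, R, S, T, V, W} — 17 facts.

17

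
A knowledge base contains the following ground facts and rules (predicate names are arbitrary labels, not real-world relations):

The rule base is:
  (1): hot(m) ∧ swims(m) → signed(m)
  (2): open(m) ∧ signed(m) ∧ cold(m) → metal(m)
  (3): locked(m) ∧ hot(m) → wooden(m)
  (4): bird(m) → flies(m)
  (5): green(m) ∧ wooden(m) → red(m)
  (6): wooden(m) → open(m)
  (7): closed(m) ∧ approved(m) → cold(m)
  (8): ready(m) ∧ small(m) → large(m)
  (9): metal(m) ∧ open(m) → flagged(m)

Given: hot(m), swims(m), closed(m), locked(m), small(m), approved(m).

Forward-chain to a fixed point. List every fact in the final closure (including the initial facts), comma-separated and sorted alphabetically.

Round 1: (1) [hot(m) ∧ swims(m) → signed(m)]; (3) [locked(m) ∧ hot(m) → wooden(m)]; (7) [closed(m) ∧ approved(m) → cold(m)]. New: signed(m), wooden(m), cold(m).
Round 2: (6) [wooden(m) → open(m)]. New: open(m).
Round 3: (2) [open(m) ∧ signed(m) ∧ cold(m) → metal(m)]. New: metal(m).
Round 4: (9) [metal(m) ∧ open(m) → flagged(m)]. New: flagged(m).

approved(m), closed(m), cold(m), flagged(m), hot(m), locked(m), metal(m), open(m), signed(m), small(m), swims(m), wooden(m)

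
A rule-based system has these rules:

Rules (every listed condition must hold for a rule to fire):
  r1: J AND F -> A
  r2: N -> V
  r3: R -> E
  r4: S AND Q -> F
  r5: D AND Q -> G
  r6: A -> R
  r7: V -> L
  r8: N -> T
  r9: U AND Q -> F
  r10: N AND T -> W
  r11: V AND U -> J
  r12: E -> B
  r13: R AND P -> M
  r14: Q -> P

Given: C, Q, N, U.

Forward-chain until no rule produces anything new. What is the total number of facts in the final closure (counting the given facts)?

16

Round 1: r2 [N -> V]; r8 [N -> T]; r9 [U AND Q -> F]; r14 [Q -> P]. New: V, T, F, P.
Round 2: r7 [V -> L]; r10 [N AND T -> W]; r11 [V AND U -> J]. New: L, W, J.
Round 3: r1 [J AND F -> A]. New: A.
Round 4: r6 [A -> R]. New: R.
Round 5: r3 [R -> E]; r13 [R AND P -> M]. New: E, M.
Round 6: r12 [E -> B]. New: B.
Closure: {A, B, C, E, F, J, L, M, N, P, Q, R, T, U, V, W} — 16 facts.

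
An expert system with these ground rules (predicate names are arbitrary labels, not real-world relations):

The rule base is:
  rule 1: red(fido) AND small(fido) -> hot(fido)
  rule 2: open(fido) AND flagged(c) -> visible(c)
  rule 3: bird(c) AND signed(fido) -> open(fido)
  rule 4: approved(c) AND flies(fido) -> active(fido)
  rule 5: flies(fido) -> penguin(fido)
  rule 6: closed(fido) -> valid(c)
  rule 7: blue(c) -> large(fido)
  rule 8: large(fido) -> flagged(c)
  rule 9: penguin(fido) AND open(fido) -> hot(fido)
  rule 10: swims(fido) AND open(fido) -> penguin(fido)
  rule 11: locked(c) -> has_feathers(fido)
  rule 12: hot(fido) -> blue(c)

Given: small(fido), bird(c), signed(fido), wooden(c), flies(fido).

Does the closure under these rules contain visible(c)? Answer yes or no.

Round 1: rule 3 [bird(c) AND signed(fido) -> open(fido)]; rule 5 [flies(fido) -> penguin(fido)]. Adds open(fido), penguin(fido).
Round 2: rule 9 [penguin(fido) AND open(fido) -> hot(fido)]. Adds hot(fido).
Round 3: rule 12 [hot(fido) -> blue(c)]. Adds blue(c).
Round 4: rule 7 [blue(c) -> large(fido)]. Adds large(fido).
Round 5: rule 8 [large(fido) -> flagged(c)]. Adds flagged(c).
Round 6: rule 2 [open(fido) AND flagged(c) -> visible(c)]. Adds visible(c).
visible(c) appears in round 6, so it is derivable.

yes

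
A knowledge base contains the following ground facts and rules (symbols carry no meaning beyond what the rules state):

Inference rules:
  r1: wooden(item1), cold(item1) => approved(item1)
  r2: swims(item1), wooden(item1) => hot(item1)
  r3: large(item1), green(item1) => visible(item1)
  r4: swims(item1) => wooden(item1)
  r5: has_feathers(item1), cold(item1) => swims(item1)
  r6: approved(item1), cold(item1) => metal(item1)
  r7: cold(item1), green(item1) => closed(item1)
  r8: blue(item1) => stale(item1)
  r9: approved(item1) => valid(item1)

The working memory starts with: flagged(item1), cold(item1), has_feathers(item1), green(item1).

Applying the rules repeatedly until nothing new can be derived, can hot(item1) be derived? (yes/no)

Round 1: r5 [has_feathers(item1), cold(item1) => swims(item1)]; r7 [cold(item1), green(item1) => closed(item1)]. Adds swims(item1), closed(item1).
Round 2: r4 [swims(item1) => wooden(item1)]. Adds wooden(item1).
Round 3: r1 [wooden(item1), cold(item1) => approved(item1)]; r2 [swims(item1), wooden(item1) => hot(item1)]. Adds approved(item1), hot(item1).
Round 4: r6 [approved(item1), cold(item1) => metal(item1)]; r9 [approved(item1) => valid(item1)]. Adds metal(item1), valid(item1).
hot(item1) appears in round 3, so it is derivable.

yes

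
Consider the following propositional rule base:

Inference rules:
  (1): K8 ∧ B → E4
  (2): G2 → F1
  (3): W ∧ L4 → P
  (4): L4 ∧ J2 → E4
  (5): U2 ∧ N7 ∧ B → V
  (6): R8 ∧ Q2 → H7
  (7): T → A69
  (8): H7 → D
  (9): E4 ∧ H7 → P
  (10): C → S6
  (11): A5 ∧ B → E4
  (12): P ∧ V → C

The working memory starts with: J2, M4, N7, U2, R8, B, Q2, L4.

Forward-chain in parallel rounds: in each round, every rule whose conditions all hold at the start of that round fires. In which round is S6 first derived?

4

Round 1: (4) [L4 ∧ J2 → E4]; (5) [U2 ∧ N7 ∧ B → V]; (6) [R8 ∧ Q2 → H7]. New: E4, V, H7.
Round 2: (8) [H7 → D]; (9) [E4 ∧ H7 → P]. New: D, P.
Round 3: (12) [P ∧ V → C]. New: C.
Round 4: (10) [C → S6]. New: S6.
S6 first appears in round 4.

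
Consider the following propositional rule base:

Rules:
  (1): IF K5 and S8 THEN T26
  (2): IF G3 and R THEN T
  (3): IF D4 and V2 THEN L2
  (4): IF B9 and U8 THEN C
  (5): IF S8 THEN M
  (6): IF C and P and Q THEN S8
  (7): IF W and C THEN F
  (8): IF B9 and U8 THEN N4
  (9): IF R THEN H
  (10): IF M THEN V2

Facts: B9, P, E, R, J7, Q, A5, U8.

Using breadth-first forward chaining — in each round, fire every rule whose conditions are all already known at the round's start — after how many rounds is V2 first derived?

4

Round 1: (4) [IF B9 and U8 THEN C]; (8) [IF B9 and U8 THEN N4]; (9) [IF R THEN H]. New: C, N4, H.
Round 2: (6) [IF C and P and Q THEN S8]. New: S8.
Round 3: (5) [IF S8 THEN M]. New: M.
Round 4: (10) [IF M THEN V2]. New: V2.
V2 first appears in round 4.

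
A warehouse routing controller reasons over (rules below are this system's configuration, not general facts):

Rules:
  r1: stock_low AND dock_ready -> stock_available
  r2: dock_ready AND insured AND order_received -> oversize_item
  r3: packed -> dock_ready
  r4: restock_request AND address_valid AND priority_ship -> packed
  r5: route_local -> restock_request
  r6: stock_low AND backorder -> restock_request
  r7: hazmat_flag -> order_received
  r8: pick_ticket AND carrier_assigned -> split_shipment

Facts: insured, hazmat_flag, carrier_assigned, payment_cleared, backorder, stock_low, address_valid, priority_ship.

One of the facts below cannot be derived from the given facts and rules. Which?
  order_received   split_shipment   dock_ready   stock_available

split_shipment

Round 1: r6 [stock_low AND backorder -> restock_request]; r7 [hazmat_flag -> order_received]. New: restock_request, order_received.
Round 2: r4 [restock_request AND address_valid AND priority_ship -> packed]. New: packed.
Round 3: r3 [packed -> dock_ready]. New: dock_ready.
Round 4: r1 [stock_low AND dock_ready -> stock_available]; r2 [dock_ready AND insured AND order_received -> oversize_item]. New: stock_available, oversize_item.
Derived: stock_available (round 4), order_received (round 1), dock_ready (round 3). split_shipment never appears in any round.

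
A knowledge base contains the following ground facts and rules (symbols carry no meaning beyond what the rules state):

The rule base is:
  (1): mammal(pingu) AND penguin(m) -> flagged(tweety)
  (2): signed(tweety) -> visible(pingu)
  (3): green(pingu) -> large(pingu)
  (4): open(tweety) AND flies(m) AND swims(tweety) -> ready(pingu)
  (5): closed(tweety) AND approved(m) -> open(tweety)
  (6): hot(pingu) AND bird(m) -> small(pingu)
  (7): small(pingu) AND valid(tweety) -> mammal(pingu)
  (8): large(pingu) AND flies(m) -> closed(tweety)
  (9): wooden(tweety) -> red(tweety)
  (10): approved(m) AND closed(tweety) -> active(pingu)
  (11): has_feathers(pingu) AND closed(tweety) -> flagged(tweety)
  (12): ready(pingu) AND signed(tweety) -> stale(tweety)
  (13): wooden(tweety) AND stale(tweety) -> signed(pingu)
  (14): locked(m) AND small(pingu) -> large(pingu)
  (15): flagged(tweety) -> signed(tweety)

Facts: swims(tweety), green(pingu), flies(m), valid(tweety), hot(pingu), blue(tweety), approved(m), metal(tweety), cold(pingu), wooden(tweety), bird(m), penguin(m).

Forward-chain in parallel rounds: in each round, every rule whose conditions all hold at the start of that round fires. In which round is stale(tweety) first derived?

[1] (3) [green(pingu) -> large(pingu)]; (6) [hot(pingu) AND bird(m) -> small(pingu)]; (9) [wooden(tweety) -> red(tweety)]. ⇒ new: large(pingu), small(pingu), red(tweety).
[2] (7) [small(pingu) AND valid(tweety) -> mammal(pingu)]; (8) [large(pingu) AND flies(m) -> closed(tweety)]. ⇒ new: mammal(pingu), closed(tweety).
[3] (1) [mammal(pingu) AND penguin(m) -> flagged(tweety)]; (5) [closed(tweety) AND approved(m) -> open(tweety)]; (10) [approved(m) AND closed(tweety) -> active(pingu)]. ⇒ new: flagged(tweety), open(tweety), active(pingu).
[4] (4) [open(tweety) AND flies(m) AND swims(tweety) -> ready(pingu)]; (15) [flagged(tweety) -> signed(tweety)]. ⇒ new: ready(pingu), signed(tweety).
[5] (2) [signed(tweety) -> visible(pingu)]; (12) [ready(pingu) AND signed(tweety) -> stale(tweety)]. ⇒ new: visible(pingu), stale(tweety).
stale(tweety) first appears in round 5.

5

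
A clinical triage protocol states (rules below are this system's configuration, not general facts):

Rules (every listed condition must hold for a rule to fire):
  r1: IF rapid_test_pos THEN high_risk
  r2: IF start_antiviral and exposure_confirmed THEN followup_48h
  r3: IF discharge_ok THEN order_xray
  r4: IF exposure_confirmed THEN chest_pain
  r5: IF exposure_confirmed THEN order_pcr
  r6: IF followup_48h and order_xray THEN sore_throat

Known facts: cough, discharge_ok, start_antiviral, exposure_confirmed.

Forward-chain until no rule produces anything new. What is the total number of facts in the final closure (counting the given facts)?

Round 1: r2 [IF start_antiviral and exposure_confirmed THEN followup_48h]; r3 [IF discharge_ok THEN order_xray]; r4 [IF exposure_confirmed THEN chest_pain]; r5 [IF exposure_confirmed THEN order_pcr]. New: followup_48h, order_xray, chest_pain, order_pcr.
Round 2: r6 [IF followup_48h and order_xray THEN sore_throat]. New: sore_throat.
Closure: {chest_pain, cough, discharge_ok, exposure_confirmed, followup_48h, order_pcr, order_xray, sore_throat, start_antiviral} — 9 facts.

9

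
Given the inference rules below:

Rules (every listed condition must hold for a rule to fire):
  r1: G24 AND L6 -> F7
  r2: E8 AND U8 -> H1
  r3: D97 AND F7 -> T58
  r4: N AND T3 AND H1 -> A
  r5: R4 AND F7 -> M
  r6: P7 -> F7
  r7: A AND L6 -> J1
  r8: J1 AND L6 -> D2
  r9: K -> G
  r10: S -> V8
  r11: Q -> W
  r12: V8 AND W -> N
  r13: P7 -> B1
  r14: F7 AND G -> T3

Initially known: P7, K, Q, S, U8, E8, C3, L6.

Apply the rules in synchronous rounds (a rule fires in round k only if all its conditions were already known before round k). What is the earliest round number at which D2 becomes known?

Round 1 — r2, r6, r9, r10, r11, r13, derive H1, F7, G, V8, W, B1.
Round 2 — r12, r14, derive N, T3.
Round 3 — r4, derive A.
Round 4 — r7, derive J1.
Round 5 — r8, derive D2.
D2 first appears in round 5.

5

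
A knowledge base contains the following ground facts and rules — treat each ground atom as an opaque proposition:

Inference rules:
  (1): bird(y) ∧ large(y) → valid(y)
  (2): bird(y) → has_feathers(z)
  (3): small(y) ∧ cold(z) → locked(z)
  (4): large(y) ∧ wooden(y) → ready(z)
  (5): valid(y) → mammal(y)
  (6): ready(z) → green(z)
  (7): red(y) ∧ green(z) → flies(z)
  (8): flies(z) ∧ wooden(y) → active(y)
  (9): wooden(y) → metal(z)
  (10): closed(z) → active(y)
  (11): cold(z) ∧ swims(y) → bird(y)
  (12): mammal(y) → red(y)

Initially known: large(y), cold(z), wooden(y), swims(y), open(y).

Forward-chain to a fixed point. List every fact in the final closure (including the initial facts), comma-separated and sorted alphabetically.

active(y), bird(y), cold(z), flies(z), green(z), has_feathers(z), large(y), mammal(y), metal(z), open(y), ready(z), red(y), swims(y), valid(y), wooden(y)

[1] (4) [large(y) ∧ wooden(y) → ready(z)]; (9) [wooden(y) → metal(z)]; (11) [cold(z) ∧ swims(y) → bird(y)]. ⇒ new: ready(z), metal(z), bird(y).
[2] (1) [bird(y) ∧ large(y) → valid(y)]; (2) [bird(y) → has_feathers(z)]; (6) [ready(z) → green(z)]. ⇒ new: valid(y), has_feathers(z), green(z).
[3] (5) [valid(y) → mammal(y)]. ⇒ new: mammal(y).
[4] (12) [mammal(y) → red(y)]. ⇒ new: red(y).
[5] (7) [red(y) ∧ green(z) → flies(z)]. ⇒ new: flies(z).
[6] (8) [flies(z) ∧ wooden(y) → active(y)]. ⇒ new: active(y).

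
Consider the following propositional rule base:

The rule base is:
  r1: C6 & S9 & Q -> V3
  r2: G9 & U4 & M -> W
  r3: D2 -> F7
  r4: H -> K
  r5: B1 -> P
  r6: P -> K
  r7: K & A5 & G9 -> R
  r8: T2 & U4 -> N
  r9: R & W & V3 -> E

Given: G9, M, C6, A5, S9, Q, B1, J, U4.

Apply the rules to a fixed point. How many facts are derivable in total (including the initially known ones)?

15

Round 1: r1 [C6 & S9 & Q -> V3]; r2 [G9 & U4 & M -> W]; r5 [B1 -> P]. New: V3, W, P.
Round 2: r6 [P -> K]. New: K.
Round 3: r7 [K & A5 & G9 -> R]. New: R.
Round 4: r9 [R & W & V3 -> E]. New: E.
Closure: {A5, B1, C6, E, G9, J, K, M, P, Q, R, S9, U4, V3, W} — 15 facts.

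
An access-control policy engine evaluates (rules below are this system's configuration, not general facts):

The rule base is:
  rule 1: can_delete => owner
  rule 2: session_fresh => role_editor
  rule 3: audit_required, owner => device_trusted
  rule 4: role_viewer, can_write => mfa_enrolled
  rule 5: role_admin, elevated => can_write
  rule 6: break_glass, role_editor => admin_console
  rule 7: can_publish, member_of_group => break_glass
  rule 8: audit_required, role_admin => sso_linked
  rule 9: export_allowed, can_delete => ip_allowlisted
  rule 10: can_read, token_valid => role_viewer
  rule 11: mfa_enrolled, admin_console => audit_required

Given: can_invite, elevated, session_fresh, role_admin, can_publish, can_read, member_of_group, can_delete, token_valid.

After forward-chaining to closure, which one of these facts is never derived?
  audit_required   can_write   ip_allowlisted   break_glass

ip_allowlisted

Round 1: rule 1 [can_delete => owner]; rule 2 [session_fresh => role_editor]; rule 5 [role_admin, elevated => can_write]; rule 7 [can_publish, member_of_group => break_glass]; rule 10 [can_read, token_valid => role_viewer]. New: owner, role_editor, can_write, break_glass, role_viewer.
Round 2: rule 4 [role_viewer, can_write => mfa_enrolled]; rule 6 [break_glass, role_editor => admin_console]. New: mfa_enrolled, admin_console.
Round 3: rule 11 [mfa_enrolled, admin_console => audit_required]. New: audit_required.
Round 4: rule 3 [audit_required, owner => device_trusted]; rule 8 [audit_required, role_admin => sso_linked]. New: device_trusted, sso_linked.
Derived: audit_required (round 3), break_glass (round 1), can_write (round 1). ip_allowlisted never appears in any round.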